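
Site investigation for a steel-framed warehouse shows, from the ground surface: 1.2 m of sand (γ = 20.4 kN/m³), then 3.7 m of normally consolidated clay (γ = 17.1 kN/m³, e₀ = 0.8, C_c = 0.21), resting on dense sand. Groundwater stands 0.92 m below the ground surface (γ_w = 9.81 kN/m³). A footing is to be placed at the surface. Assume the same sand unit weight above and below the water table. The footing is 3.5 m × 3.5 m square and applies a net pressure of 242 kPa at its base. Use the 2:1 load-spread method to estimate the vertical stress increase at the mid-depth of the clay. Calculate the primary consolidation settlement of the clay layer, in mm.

S_c ≈ 204 mm

Mid-depth of clay below the ground surface: z = 1.2 + 3.7/2 = 3.05 m.
Total vertical stress at mid-clay: σ_v = 20.4×1.2 + 17.1×1.85 = 56.115 kPa.
Pore pressure: u = 9.81×(3.05 − 0.92) = 20.895 kPa.
Initial effective stress: σ'_0 = σ_v − u = 56.115 − 20.895 = 35.22 kPa.
Stress increase at mid-clay by the 2:1 spreading method:
Δσ = qBL/((B+z)(L+z)) = 242×3.5×3.5/((3.5+3.05)(3.5+3.05)) = 69.099 kPa
Final effective stress: σ'_f = σ'_0 + Δσ = 35.22 + 69.099 = 104.32 kPa.
Normally consolidated clay, so the full stress increment lies on the virgin compression line:
S_c = C_c·H/(1+e₀)·log₁₀(σ'_f/σ'_0) = 0.21×3.7/(1+0.8)×log₁₀(104.32/35.22)
    = 0.43167 × 0.47158 = 0.2036 m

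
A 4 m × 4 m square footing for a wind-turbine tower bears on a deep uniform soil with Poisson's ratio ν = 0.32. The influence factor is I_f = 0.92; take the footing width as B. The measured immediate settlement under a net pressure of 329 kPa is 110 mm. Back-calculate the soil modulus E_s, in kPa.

E_s ≈ 9880 kPa

S_e = q·B·(1−ν²)/E_s · I_f  ⇒  E_s = q·B·(1−ν²)·I_f / S_e.
E_s = 329 × 4 × 0.8976 × 0.92 / 0.11 = 9879 kPa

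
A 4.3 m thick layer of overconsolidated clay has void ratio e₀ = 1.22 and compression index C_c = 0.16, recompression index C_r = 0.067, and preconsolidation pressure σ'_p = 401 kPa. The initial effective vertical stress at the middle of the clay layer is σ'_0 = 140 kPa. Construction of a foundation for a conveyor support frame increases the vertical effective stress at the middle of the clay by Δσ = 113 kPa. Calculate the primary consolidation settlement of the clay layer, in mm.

Final effective stress: σ'_f = 140 + 113 = 253 kPa.
σ'_f = 253 ≤ σ'_p = 401 kPa, so the clay remains overconsolidated and only the recompression index applies:
S_c = C_r·H/(1+e₀)·log₁₀(σ'_f/σ'_0) = 0.067×4.3/2.22×log₁₀(253/140)
    = 0.12977 × 0.25699 = 0.03335 m

S_c ≈ 33.4 mm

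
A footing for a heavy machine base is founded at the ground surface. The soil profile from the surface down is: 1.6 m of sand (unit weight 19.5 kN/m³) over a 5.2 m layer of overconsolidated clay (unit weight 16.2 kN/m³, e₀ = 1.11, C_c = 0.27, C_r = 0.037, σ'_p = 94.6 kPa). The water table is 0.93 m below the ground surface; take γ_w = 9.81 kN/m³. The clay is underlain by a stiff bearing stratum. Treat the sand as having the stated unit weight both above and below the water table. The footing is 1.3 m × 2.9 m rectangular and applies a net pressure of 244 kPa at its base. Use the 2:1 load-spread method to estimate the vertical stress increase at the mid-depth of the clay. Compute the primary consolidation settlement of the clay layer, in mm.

S_c ≈ 17.9 mm

Mid-depth of clay below the ground surface: z = 1.6 + 5.2/2 = 4.2 m.
Total vertical stress at mid-clay: σ_v = 19.5×1.6 + 16.2×2.6 = 73.32 kPa.
Pore pressure: u = 9.81×(4.2 − 0.93) = 32.079 kPa.
Initial effective stress: σ'_0 = σ_v − u = 73.32 − 32.079 = 41.241 kPa.
Stress increase at mid-clay by the 2:1 spreading method:
Δσ = qBL/((B+z)(L+z)) = 244×1.3×2.9/((1.3+4.2)(2.9+4.2)) = 23.556 kPa
Final effective stress: σ'_f = 41.241 + 23.556 = 64.797 kPa.
σ'_f = 64.797 ≤ σ'_p = 94.6 kPa, so the clay remains overconsolidated and only the recompression index applies:
S_c = C_r·H/(1+e₀)·log₁₀(σ'_f/σ'_0) = 0.037×5.2/2.11×log₁₀(64.797/41.241)
    = 0.091187 × 0.19623 = 0.01789 m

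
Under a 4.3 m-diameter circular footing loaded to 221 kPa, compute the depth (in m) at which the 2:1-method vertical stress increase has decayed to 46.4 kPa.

z ≈ 5.08 m

2:1 spreading — at depth z the loaded area has grown by z in each plan dimension:
qD²/(D+z)² = Δσ_z ⇒ z = D(√(q/Δσ_z) − 1) = 4.3×(√(221/46.4) − 1) = 5.084 m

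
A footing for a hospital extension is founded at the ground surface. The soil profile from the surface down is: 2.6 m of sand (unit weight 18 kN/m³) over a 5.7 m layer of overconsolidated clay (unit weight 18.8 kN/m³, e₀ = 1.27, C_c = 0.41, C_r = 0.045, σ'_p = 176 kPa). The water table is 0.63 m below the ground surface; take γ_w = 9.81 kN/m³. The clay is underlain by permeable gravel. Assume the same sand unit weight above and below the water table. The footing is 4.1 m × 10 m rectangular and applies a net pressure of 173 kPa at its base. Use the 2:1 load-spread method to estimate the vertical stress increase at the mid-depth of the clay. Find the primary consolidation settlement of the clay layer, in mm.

S_c ≈ 31.6 mm

Mid-depth of clay below the ground surface: z = 2.6 + 5.7/2 = 5.45 m.
Total vertical stress at mid-clay: σ_v = 18×2.6 + 18.8×2.85 = 100.38 kPa.
Pore pressure: u = 9.81×(5.45 − 0.63) = 47.284 kPa.
Initial effective stress: σ'_0 = σ_v − u = 100.38 − 47.284 = 53.096 kPa.
Stress increase at mid-clay by the 2:1 spreading method:
Δσ = qBL/((B+z)(L+z)) = 173×4.1×10/((4.1+5.45)(10+5.45)) = 48.073 kPa
Final effective stress: σ'_f = 53.096 + 48.073 = 101.17 kPa.
σ'_f = 101.17 ≤ σ'_p = 176 kPa, so the clay remains overconsolidated and only the recompression index applies:
S_c = C_r·H/(1+e₀)·log₁₀(σ'_f/σ'_0) = 0.045×5.7/2.27×log₁₀(101.17/53.096)
    = 0.11299 × 0.27999 = 0.03164 m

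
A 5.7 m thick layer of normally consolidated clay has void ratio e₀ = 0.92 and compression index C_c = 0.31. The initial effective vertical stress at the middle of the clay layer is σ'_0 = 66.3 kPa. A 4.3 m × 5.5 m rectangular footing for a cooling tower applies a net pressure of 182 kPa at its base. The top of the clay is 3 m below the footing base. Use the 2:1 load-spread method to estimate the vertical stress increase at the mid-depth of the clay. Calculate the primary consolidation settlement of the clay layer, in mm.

Mid-depth of clay below the footing base: z = 3 + 5.7/2 = 5.85 m.
Stress increase at mid-clay by the 2:1 spreading method:
Δσ = qBL/((B+z)(L+z)) = 182×4.3×5.5/((4.3+5.85)(5.5+5.85)) = 37.363 kPa
Final effective stress: σ'_f = σ'_0 + Δσ = 66.3 + 37.363 = 103.66 kPa.
Normally consolidated clay, so the full stress increment lies on the virgin compression line:
S_c = C_c·H/(1+e₀)·log₁₀(σ'_f/σ'_0) = 0.31×5.7/(1+0.92)×log₁₀(103.66/66.3)
    = 0.92031 × 0.1941 = 0.1786 m

S_c ≈ 179 mm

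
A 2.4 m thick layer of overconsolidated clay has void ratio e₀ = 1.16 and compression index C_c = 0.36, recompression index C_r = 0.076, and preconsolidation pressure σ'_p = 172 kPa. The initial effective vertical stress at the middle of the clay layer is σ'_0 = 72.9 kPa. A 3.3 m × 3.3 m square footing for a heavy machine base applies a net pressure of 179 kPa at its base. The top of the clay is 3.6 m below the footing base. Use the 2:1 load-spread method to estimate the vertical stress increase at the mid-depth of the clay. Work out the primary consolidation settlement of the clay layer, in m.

Mid-depth of clay below the footing base: z = 3.6 + 2.4/2 = 4.8 m.
Stress increase at mid-clay by the 2:1 spreading method:
Δσ = qBL/((B+z)(L+z)) = 179×3.3×3.3/((3.3+4.8)(3.3+4.8)) = 29.711 kPa
Final effective stress: σ'_f = 72.9 + 29.711 = 102.61 kPa.
σ'_f = 102.61 ≤ σ'_p = 172 kPa, so the clay remains overconsolidated and only the recompression index applies:
S_c = C_r·H/(1+e₀)·log₁₀(σ'_f/σ'_0) = 0.076×2.4/2.16×log₁₀(102.61/72.9)
    = 0.084444 × 0.14846 = 0.01254 m

S_c ≈ 0.0125 m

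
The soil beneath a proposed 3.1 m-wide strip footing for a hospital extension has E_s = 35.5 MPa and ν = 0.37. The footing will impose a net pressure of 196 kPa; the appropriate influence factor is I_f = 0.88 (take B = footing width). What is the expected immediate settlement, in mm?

Immediate (elastic) settlement: S_e = q·B·(1−ν²)/E_s · I_f.
E_s = 35.5 MPa = 35500 kPa.
S_e = 196 × 3.1 × (1 − 0.37²) / 35500 × 0.88
    = 196 × 3.1 × 0.8631 / 35500 × 0.88
    = 0.013 m = 13 mm

S_e ≈ 13 mm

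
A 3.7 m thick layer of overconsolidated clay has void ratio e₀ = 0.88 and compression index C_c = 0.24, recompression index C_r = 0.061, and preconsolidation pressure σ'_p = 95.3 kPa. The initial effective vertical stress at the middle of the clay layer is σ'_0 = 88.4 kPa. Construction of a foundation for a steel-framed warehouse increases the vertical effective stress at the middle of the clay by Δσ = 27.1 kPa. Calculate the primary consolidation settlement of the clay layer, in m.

Final effective stress: σ'_f = 88.4 + 27.1 = 115.5 kPa.
σ'_f = 115.5 > σ'_p = 95.3 kPa, so the stress path crosses the preconsolidation pressure — recompression up to σ'_p, then virgin compression beyond:
S_c = H/(1+e₀)·[C_r·log₁₀(σ'_p/σ'_0) + C_c·log₁₀(σ'_f/σ'_p)]
    = 3.7/1.88 × [0.061×log₁₀(95.3/88.4) + 0.24×log₁₀(115.5/95.3)]
    = 1.9681 × [0.0019911 + 0.020037] = 0.04335 m

S_c ≈ 0.0434 m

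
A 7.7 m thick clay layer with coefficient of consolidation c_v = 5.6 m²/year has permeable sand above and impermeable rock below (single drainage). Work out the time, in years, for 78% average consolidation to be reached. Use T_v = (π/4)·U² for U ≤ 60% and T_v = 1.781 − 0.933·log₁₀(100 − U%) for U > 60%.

t ≈ 5.6 years

Drainage path length: H_d = H = 7.7 m (single drainage).
U > 60%: T_v = 1.781 − 0.933·log₁₀(100 − 78) = 0.52852.
t = T_v·H_d²/c_v = 0.52852×7.7²/5.6 = 5.596 years.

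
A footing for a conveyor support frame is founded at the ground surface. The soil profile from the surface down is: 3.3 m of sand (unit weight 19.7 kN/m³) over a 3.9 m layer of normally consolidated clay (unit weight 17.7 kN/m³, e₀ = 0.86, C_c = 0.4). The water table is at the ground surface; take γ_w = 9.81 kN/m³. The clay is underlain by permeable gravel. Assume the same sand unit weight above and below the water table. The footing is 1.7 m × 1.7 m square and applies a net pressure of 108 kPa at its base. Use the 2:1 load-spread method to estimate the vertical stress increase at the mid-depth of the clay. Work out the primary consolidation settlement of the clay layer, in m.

Mid-depth of clay below the ground surface: z = 3.3 + 3.9/2 = 5.25 m.
Total vertical stress at mid-clay: σ_v = 19.7×3.3 + 17.7×1.95 = 99.525 kPa.
Pore pressure: u = 9.81×(5.25 − 0) = 51.503 kPa.
Initial effective stress: σ'_0 = σ_v − u = 99.525 − 51.503 = 48.022 kPa.
Stress increase at mid-clay by the 2:1 spreading method:
Δσ = qBL/((B+z)(L+z)) = 108×1.7×1.7/((1.7+5.25)(1.7+5.25)) = 6.4618 kPa
Final effective stress: σ'_f = σ'_0 + Δσ = 48.022 + 6.4618 = 54.484 kPa.
Normally consolidated clay, so the full stress increment lies on the virgin compression line:
S_c = C_c·H/(1+e₀)·log₁₀(σ'_f/σ'_0) = 0.4×3.9/(1+0.86)×log₁₀(54.484/48.022)
    = 0.83871 × 0.054829 = 0.04599 m

S_c ≈ 0.046 m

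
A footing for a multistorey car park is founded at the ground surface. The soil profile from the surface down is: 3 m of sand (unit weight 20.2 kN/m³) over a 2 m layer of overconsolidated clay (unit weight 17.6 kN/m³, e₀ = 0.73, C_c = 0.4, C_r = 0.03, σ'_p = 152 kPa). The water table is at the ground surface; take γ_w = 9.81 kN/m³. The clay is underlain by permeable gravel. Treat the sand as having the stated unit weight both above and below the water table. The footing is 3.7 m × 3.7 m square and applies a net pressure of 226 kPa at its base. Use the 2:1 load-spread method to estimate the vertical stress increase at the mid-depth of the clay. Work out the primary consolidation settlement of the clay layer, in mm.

S_c ≈ 12.8 mm

Mid-depth of clay below the ground surface: z = 3 + 2/2 = 4 m.
Total vertical stress at mid-clay: σ_v = 20.2×3 + 17.6×1 = 78.2 kPa.
Pore pressure: u = 9.81×(4 − 0) = 39.24 kPa.
Initial effective stress: σ'_0 = σ_v − u = 78.2 − 39.24 = 38.96 kPa.
Stress increase at mid-clay by the 2:1 spreading method:
Δσ = qBL/((B+z)(L+z)) = 226×3.7×3.7/((3.7+4)(3.7+4)) = 52.183 kPa
Final effective stress: σ'_f = 38.96 + 52.183 = 91.143 kPa.
σ'_f = 91.143 ≤ σ'_p = 152 kPa, so the clay remains overconsolidated and only the recompression index applies:
S_c = C_r·H/(1+e₀)·log₁₀(σ'_f/σ'_0) = 0.03×2/1.73×log₁₀(91.143/38.96)
    = 0.034683 × 0.3691 = 0.0128 m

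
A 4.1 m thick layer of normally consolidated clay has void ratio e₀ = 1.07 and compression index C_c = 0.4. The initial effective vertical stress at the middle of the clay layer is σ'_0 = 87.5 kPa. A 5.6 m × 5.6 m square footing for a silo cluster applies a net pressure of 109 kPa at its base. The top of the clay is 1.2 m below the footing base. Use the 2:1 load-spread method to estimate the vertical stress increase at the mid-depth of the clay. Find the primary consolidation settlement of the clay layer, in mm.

S_c ≈ 139 mm

Mid-depth of clay below the footing base: z = 1.2 + 4.1/2 = 3.25 m.
Stress increase at mid-clay by the 2:1 spreading method:
Δσ = qBL/((B+z)(L+z)) = 109×5.6×5.6/((5.6+3.25)(5.6+3.25)) = 43.643 kPa
Final effective stress: σ'_f = σ'_0 + Δσ = 87.5 + 43.643 = 131.14 kPa.
Normally consolidated clay, so the full stress increment lies on the virgin compression line:
S_c = C_c·H/(1+e₀)·log₁₀(σ'_f/σ'_0) = 0.4×4.1/(1+1.07)×log₁₀(131.14/87.5)
    = 0.79227 × 0.17573 = 0.1392 m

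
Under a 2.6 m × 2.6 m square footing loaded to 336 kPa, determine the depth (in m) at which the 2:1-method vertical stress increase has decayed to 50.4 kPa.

z ≈ 4.11 m

2:1 spreading — at depth z the loaded area has grown by z in each plan dimension:
qB²/(B+z)² = Δσ_z ⇒ z = B(√(q/Δσ_z) − 1) = 2.6×(√(336/50.4) − 1) = 4.113 m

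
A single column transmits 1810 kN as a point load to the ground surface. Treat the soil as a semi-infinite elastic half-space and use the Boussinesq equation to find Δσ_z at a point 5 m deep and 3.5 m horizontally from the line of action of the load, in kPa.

Δσ_z ≈ 12.8 kPa

Boussinesq vertical stress below a point load on an elastic half-space:
Δσ_z = 3P/(2πz²) · [1 + (r/z)²]^(−5/2)
r/z = 3.5/5 = 0.7; [1+(r/z)²]^(−5/2) = 0.36901.
Δσ_z = 3×1810/(2π×5²) × 0.36901 = 34.568 × 0.36901 = 12.76 kPa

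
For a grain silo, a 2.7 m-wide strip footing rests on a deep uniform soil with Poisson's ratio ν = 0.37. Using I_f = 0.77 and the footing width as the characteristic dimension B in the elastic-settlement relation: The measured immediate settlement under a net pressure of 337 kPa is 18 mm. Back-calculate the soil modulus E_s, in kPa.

S_e = q·B·(1−ν²)/E_s · I_f  ⇒  E_s = q·B·(1−ν²)·I_f / S_e.
E_s = 337 × 2.7 × 0.8631 × 0.77 / 0.018 = 33590 kPa

E_s ≈ 33600 kPa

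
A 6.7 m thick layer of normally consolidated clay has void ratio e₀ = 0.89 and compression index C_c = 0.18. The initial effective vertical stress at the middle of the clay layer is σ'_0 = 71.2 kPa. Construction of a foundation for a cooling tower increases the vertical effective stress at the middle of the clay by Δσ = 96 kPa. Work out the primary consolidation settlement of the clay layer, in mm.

S_c ≈ 237 mm

Final effective stress: σ'_f = σ'_0 + Δσ = 71.2 + 96 = 167.2 kPa.
Normally consolidated clay, so the full stress increment lies on the virgin compression line:
S_c = C_c·H/(1+e₀)·log₁₀(σ'_f/σ'_0) = 0.18×6.7/(1+0.89)×log₁₀(167.2/71.2)
    = 0.6381 × 0.37076 = 0.2366 m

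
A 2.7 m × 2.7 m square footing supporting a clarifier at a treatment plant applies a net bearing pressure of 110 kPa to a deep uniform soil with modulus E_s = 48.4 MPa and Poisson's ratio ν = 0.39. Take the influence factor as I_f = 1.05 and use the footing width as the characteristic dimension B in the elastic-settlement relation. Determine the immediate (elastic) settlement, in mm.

S_e ≈ 5.46 mm

Immediate (elastic) settlement: S_e = q·B·(1−ν²)/E_s · I_f.
E_s = 48.4 MPa = 48400 kPa.
S_e = 110 × 2.7 × (1 − 0.39²) / 48400 × 1.05
    = 110 × 2.7 × 0.8479 / 48400 × 1.05
    = 0.005463 m = 5.463 mm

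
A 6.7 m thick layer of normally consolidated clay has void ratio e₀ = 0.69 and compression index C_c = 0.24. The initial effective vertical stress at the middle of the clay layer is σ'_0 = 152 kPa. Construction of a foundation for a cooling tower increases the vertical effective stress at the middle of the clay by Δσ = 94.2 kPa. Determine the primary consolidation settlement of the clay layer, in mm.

S_c ≈ 199 mm

Final effective stress: σ'_f = σ'_0 + Δσ = 152 + 94.2 = 246.2 kPa.
Normally consolidated clay, so the full stress increment lies on the virgin compression line:
S_c = C_c·H/(1+e₀)·log₁₀(σ'_f/σ'_0) = 0.24×6.7/(1+0.69)×log₁₀(246.2/152)
    = 0.95148 × 0.20944 = 0.1993 m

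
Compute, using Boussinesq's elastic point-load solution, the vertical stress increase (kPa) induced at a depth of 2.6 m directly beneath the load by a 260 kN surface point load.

Boussinesq vertical stress below a point load on an elastic half-space:
Δσ_z = 3P/(2πz²) · [1 + (r/z)²]^(−5/2)
r/z = 0/2.6 = 0; [1+(r/z)²]^(−5/2) = 1.
Δσ_z = 3×260/(2π×2.6²) × 1 = 18.364 × 1 = 18.36 kPa

Δσ_z ≈ 18.4 kPa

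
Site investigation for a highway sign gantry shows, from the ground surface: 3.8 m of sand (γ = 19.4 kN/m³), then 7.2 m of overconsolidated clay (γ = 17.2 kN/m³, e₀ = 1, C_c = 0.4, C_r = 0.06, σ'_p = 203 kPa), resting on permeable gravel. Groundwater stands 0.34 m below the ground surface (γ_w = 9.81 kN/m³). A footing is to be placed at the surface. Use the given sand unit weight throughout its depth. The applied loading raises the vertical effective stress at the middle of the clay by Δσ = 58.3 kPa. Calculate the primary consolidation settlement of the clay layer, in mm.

Mid-depth of clay below the ground surface: z = 3.8 + 7.2/2 = 7.4 m.
Total vertical stress at mid-clay: σ_v = 19.4×3.8 + 17.2×3.6 = 135.64 kPa.
Pore pressure: u = 9.81×(7.4 − 0.34) = 69.259 kPa.
Initial effective stress: σ'_0 = σ_v − u = 135.64 − 69.259 = 66.381 kPa.
Final effective stress: σ'_f = 66.381 + 58.3 = 124.68 kPa.
σ'_f = 124.68 ≤ σ'_p = 203 kPa, so the clay remains overconsolidated and only the recompression index applies:
S_c = C_r·H/(1+e₀)·log₁₀(σ'_f/σ'_0) = 0.06×7.2/2×log₁₀(124.68/66.381)
    = 0.216 × 0.27375 = 0.05913 m

S_c ≈ 59.1 mm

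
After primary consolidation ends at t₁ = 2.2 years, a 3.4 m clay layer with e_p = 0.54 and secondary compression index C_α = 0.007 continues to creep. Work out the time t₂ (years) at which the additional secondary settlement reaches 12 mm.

S_s = C_α·H/(1+e_p)·log₁₀(t₂/t₁) ⇒ log₁₀(t₂/t₁) = S_s·(1+e_p)/(C_α·H).
log₁₀(t₂/t₁) = 0.012 × (1+0.54) / (0.007×3.4) = 0.7765
t₂ = t₁ × 10^0.7765 = 2.2 × 5.977 = 13.15 years

t₂ ≈ 13.1 years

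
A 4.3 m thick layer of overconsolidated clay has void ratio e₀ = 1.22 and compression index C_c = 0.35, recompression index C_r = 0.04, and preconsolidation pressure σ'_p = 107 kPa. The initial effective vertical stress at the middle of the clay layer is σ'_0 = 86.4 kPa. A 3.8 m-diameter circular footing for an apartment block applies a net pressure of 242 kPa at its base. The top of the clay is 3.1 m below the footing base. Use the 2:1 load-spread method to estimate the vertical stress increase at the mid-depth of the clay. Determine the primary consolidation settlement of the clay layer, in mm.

Mid-depth of clay below the footing base: z = 3.1 + 4.3/2 = 5.25 m.
Stress increase at mid-clay by the 2:1 spreading method:
Δσ ≈ qD²/(D+z)² = 242×3.8²/(3.8+5.25)² = 42.666 kPa
Final effective stress: σ'_f = 86.4 + 42.666 = 129.07 kPa.
σ'_f = 129.07 > σ'_p = 107 kPa, so the stress path crosses the preconsolidation pressure — recompression up to σ'_p, then virgin compression beyond:
S_c = H/(1+e₀)·[C_r·log₁₀(σ'_p/σ'_0) + C_c·log₁₀(σ'_f/σ'_p)]
    = 4.3/2.22 × [0.04×log₁₀(107/86.4) + 0.35×log₁₀(129.07/107)]
    = 1.9369 × [0.0037148 + 0.028505] = 0.06241 m

S_c ≈ 62.4 mm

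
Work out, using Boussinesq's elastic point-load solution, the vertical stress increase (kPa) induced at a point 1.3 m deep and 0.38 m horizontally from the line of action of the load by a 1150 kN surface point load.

Boussinesq vertical stress below a point load on an elastic half-space:
Δσ_z = 3P/(2πz²) · [1 + (r/z)²]^(−5/2)
r/z = 0.38/1.3 = 0.29231; [1+(r/z)²]^(−5/2) = 0.81467.
Δσ_z = 3×1150/(2π×1.3²) × 0.81467 = 324.9 × 0.81467 = 264.7 kPa

Δσ_z ≈ 265 kPa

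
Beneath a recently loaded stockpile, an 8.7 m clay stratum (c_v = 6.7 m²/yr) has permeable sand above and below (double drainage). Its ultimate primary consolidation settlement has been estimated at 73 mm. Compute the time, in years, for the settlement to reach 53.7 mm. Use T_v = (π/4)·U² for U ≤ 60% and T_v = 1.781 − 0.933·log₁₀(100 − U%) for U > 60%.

t ≈ 1.28 years

Drainage path length: H_d = H/2 = 4.35 m (double drainage).
U = S(t)/S_ult = 53.7/73 = 0.7356.
U > 60%: T_v = 1.781 − 0.933·log₁₀(100 − 73.562) = 0.45406.
t = T_v·H_d²/c_v = 0.45406×4.35²/6.7 = 1.282 years.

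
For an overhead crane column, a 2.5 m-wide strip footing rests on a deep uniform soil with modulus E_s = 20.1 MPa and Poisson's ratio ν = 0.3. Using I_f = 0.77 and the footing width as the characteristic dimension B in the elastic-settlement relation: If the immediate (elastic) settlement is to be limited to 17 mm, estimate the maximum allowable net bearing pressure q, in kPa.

E_s = 20.1 MPa = 20100 kPa.
S_e = q·B·(1−ν²)/E_s · I_f  ⇒  q = S_e·E_s / (B·(1−ν²)·I_f).
q = 0.017 × 20100 / (2.5 × 0.91 × 0.77) = 195.1 kPa

q ≈ 195 kPa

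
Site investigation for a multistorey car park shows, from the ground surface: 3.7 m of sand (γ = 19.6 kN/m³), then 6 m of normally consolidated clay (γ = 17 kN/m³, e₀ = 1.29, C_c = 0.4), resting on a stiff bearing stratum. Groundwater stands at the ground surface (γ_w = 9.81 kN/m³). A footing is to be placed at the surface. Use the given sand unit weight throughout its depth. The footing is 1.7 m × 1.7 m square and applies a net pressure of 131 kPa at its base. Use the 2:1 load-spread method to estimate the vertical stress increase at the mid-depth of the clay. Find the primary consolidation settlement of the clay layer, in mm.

Mid-depth of clay below the ground surface: z = 3.7 + 6/2 = 6.7 m.
Total vertical stress at mid-clay: σ_v = 19.6×3.7 + 17×3 = 123.52 kPa.
Pore pressure: u = 9.81×(6.7 − 0) = 65.727 kPa.
Initial effective stress: σ'_0 = σ_v − u = 123.52 − 65.727 = 57.793 kPa.
Stress increase at mid-clay by the 2:1 spreading method:
Δσ = qBL/((B+z)(L+z)) = 131×1.7×1.7/((1.7+6.7)(1.7+6.7)) = 5.3655 kPa
Final effective stress: σ'_f = σ'_0 + Δσ = 57.793 + 5.3655 = 63.158 kPa.
Normally consolidated clay, so the full stress increment lies on the virgin compression line:
S_c = C_c·H/(1+e₀)·log₁₀(σ'_f/σ'_0) = 0.4×6/(1+1.29)×log₁₀(63.158/57.793)
    = 1.048 × 0.038553 = 0.0404 m

S_c ≈ 40.4 mm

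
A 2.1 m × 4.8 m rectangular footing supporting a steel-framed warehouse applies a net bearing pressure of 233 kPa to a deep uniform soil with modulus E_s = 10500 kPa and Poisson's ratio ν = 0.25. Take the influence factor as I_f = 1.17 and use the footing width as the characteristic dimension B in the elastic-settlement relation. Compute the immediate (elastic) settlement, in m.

S_e ≈ 0.0511 m

Immediate (elastic) settlement: S_e = q·B·(1−ν²)/E_s · I_f.
S_e = 233 × 2.1 × (1 − 0.25²) / 10500 × 1.17
    = 233 × 2.1 × 0.9375 / 10500 × 1.17
    = 0.05111 m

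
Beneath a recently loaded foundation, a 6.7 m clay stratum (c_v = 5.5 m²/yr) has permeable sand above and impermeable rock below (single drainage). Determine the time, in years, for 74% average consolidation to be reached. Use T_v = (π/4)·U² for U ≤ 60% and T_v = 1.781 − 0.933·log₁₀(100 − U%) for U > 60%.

Drainage path length: H_d = H = 6.7 m (single drainage).
U > 60%: T_v = 1.781 − 0.933·log₁₀(100 − 74) = 0.46083.
t = T_v·H_d²/c_v = 0.46083×6.7²/5.5 = 3.761 years.

t ≈ 3.76 years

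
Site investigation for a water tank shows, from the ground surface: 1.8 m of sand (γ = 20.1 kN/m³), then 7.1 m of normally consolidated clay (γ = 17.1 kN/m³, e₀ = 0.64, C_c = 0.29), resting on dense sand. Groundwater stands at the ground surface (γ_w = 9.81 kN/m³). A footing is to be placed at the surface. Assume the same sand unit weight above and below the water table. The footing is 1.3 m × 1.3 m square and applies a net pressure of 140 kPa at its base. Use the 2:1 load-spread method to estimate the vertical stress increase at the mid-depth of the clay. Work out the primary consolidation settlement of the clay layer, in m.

Mid-depth of clay below the ground surface: z = 1.8 + 7.1/2 = 5.35 m.
Total vertical stress at mid-clay: σ_v = 20.1×1.8 + 17.1×3.55 = 96.885 kPa.
Pore pressure: u = 9.81×(5.35 − 0) = 52.483 kPa.
Initial effective stress: σ'_0 = σ_v − u = 96.885 − 52.483 = 44.402 kPa.
Stress increase at mid-clay by the 2:1 spreading method:
Δσ = qBL/((B+z)(L+z)) = 140×1.3×1.3/((1.3+5.35)(1.3+5.35)) = 5.3502 kPa
Final effective stress: σ'_f = σ'_0 + Δσ = 44.402 + 5.3502 = 49.752 kPa.
Normally consolidated clay, so the full stress increment lies on the virgin compression line:
S_c = C_c·H/(1+e₀)·log₁₀(σ'_f/σ'_0) = 0.29×7.1/(1+0.64)×log₁₀(49.752/44.402)
    = 1.2555 × 0.049408 = 0.06203 m

S_c ≈ 0.062 m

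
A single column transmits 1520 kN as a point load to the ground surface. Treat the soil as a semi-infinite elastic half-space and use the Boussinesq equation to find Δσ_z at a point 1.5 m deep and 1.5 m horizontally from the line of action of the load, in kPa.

Δσ_z ≈ 57 kPa

Boussinesq vertical stress below a point load on an elastic half-space:
Δσ_z = 3P/(2πz²) · [1 + (r/z)²]^(−5/2)
r/z = 1.5/1.5 = 1; [1+(r/z)²]^(−5/2) = 0.17678.
Δσ_z = 3×1520/(2π×1.5²) × 0.17678 = 322.55 × 0.17678 = 57.02 kPa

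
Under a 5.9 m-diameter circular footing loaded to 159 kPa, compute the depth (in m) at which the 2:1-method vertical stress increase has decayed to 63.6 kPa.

z ≈ 3.43 m

2:1 spreading — at depth z the loaded area has grown by z in each plan dimension:
qD²/(D+z)² = Δσ_z ⇒ z = D(√(q/Δσ_z) − 1) = 5.9×(√(159/63.6) − 1) = 3.429 m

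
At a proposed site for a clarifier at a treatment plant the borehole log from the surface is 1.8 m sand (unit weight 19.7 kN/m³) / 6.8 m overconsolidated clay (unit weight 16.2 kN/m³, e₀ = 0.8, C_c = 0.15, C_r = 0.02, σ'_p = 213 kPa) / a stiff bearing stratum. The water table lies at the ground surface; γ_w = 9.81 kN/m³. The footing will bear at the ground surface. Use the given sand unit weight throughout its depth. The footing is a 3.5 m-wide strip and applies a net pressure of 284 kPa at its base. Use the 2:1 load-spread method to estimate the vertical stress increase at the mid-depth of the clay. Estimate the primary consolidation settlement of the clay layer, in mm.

Mid-depth of clay below the ground surface: z = 1.8 + 6.8/2 = 5.2 m.
Total vertical stress at mid-clay: σ_v = 19.7×1.8 + 16.2×3.4 = 90.54 kPa.
Pore pressure: u = 9.81×(5.2 − 0) = 51.012 kPa.
Initial effective stress: σ'_0 = σ_v − u = 90.54 − 51.012 = 39.528 kPa.
Stress increase at mid-clay by the 2:1 spreading method:
Δσ = qB/(B+z) = 284×3.5/(3.5+5.2) = 114.25 kPa
Final effective stress: σ'_f = 39.528 + 114.25 = 153.78 kPa.
σ'_f = 153.78 ≤ σ'_p = 213 kPa, so the clay remains overconsolidated and only the recompression index applies:
S_c = C_r·H/(1+e₀)·log₁₀(σ'_f/σ'_0) = 0.02×6.8/1.8×log₁₀(153.78/39.528)
    = 0.075556 × 0.59 = 0.04458 m

S_c ≈ 44.6 mm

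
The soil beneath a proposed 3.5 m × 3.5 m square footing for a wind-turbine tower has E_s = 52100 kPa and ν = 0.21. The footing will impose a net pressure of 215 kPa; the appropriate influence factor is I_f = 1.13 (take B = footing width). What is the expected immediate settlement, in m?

Immediate (elastic) settlement: S_e = q·B·(1−ν²)/E_s · I_f.
S_e = 215 × 3.5 × (1 − 0.21²) / 52100 × 1.13
    = 215 × 3.5 × 0.9559 / 52100 × 1.13
    = 0.0156 m

S_e ≈ 0.0156 m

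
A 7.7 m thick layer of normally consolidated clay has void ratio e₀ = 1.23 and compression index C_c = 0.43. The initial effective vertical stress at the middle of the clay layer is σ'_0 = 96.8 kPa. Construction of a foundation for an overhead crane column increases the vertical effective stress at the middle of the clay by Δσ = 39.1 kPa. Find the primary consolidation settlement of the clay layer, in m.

S_c ≈ 0.219 m

Final effective stress: σ'_f = σ'_0 + Δσ = 96.8 + 39.1 = 135.9 kPa.
Normally consolidated clay, so the full stress increment lies on the virgin compression line:
S_c = C_c·H/(1+e₀)·log₁₀(σ'_f/σ'_0) = 0.43×7.7/(1+1.23)×log₁₀(135.9/96.8)
    = 1.4848 × 0.14734 = 0.2188 m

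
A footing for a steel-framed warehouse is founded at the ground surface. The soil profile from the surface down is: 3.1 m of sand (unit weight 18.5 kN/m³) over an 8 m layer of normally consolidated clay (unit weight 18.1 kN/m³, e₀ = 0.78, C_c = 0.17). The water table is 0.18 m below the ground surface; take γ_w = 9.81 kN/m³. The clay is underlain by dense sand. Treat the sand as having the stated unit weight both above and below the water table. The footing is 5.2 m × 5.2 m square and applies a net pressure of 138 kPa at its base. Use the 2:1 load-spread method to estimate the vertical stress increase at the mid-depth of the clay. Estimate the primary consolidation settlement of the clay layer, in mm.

S_c ≈ 111 mm

Mid-depth of clay below the ground surface: z = 3.1 + 8/2 = 7.1 m.
Total vertical stress at mid-clay: σ_v = 18.5×3.1 + 18.1×4 = 129.75 kPa.
Pore pressure: u = 9.81×(7.1 − 0.18) = 67.885 kPa.
Initial effective stress: σ'_0 = σ_v − u = 129.75 − 67.885 = 61.865 kPa.
Stress increase at mid-clay by the 2:1 spreading method:
Δσ = qBL/((B+z)(L+z)) = 138×5.2×5.2/((5.2+7.1)(5.2+7.1)) = 24.665 kPa
Final effective stress: σ'_f = σ'_0 + Δσ = 61.865 + 24.665 = 86.53 kPa.
Normally consolidated clay, so the full stress increment lies on the virgin compression line:
S_c = C_c·H/(1+e₀)·log₁₀(σ'_f/σ'_0) = 0.17×8/(1+0.78)×log₁₀(86.53/61.865)
    = 0.76404 × 0.14572 = 0.1113 m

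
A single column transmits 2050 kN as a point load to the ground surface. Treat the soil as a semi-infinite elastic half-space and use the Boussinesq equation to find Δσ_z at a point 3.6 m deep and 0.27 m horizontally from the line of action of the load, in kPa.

Boussinesq vertical stress below a point load on an elastic half-space:
Δσ_z = 3P/(2πz²) · [1 + (r/z)²]^(−5/2)
r/z = 0.27/3.6 = 0.075; [1+(r/z)²]^(−5/2) = 0.98607.
Δσ_z = 3×2050/(2π×3.6²) × 0.98607 = 75.525 × 0.98607 = 74.47 kPa

Δσ_z ≈ 74.5 kPa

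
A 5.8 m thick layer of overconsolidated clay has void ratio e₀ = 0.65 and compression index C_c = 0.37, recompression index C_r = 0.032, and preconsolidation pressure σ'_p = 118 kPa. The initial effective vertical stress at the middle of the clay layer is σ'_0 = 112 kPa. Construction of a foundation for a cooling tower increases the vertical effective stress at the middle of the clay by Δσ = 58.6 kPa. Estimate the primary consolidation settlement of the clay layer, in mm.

Final effective stress: σ'_f = 112 + 58.6 = 170.6 kPa.
σ'_f = 170.6 > σ'_p = 118 kPa, so the stress path crosses the preconsolidation pressure — recompression up to σ'_p, then virgin compression beyond:
S_c = H/(1+e₀)·[C_r·log₁₀(σ'_p/σ'_0) + C_c·log₁₀(σ'_f/σ'_p)]
    = 5.8/1.65 × [0.032×log₁₀(118/112) + 0.37×log₁₀(170.6/118)]
    = 3.5152 × [0.00072525 + 0.059236] = 0.2108 m

S_c ≈ 211 mm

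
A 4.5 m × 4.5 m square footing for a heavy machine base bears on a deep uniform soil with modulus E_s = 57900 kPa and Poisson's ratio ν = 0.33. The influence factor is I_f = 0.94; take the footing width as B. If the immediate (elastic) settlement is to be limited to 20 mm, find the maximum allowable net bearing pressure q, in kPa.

S_e = q·B·(1−ν²)/E_s · I_f  ⇒  q = S_e·E_s / (B·(1−ν²)·I_f).
q = 0.02 × 57900 / (4.5 × 0.8911 × 0.94) = 307.2 kPa

q ≈ 307 kPa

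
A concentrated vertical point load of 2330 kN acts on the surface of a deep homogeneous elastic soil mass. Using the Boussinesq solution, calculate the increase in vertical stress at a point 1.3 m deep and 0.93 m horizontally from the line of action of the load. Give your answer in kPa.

Δσ_z ≈ 234 kPa

Boussinesq vertical stress below a point load on an elastic half-space:
Δσ_z = 3P/(2πz²) · [1 + (r/z)²]^(−5/2)
r/z = 0.93/1.3 = 0.71538; [1+(r/z)²]^(−5/2) = 0.35586.
Δσ_z = 3×2330/(2π×1.3²) × 0.35586 = 658.28 × 0.35586 = 234.3 kPa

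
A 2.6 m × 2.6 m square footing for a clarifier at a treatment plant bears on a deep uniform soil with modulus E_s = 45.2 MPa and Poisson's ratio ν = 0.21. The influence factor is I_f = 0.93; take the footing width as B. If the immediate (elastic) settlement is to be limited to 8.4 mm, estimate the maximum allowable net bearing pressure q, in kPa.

E_s = 45.2 MPa = 45200 kPa.
S_e = q·B·(1−ν²)/E_s · I_f  ⇒  q = S_e·E_s / (B·(1−ν²)·I_f).
q = 0.0084 × 45200 / (2.6 × 0.9559 × 0.93) = 164.3 kPa

q ≈ 164 kPa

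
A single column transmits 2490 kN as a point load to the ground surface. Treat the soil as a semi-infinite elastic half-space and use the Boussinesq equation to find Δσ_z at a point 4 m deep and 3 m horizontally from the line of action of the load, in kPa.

Boussinesq vertical stress below a point load on an elastic half-space:
Δσ_z = 3P/(2πz²) · [1 + (r/z)²]^(−5/2)
r/z = 3/4 = 0.75; [1+(r/z)²]^(−5/2) = 0.32768.
Δσ_z = 3×2490/(2π×4²) × 0.32768 = 74.305 × 0.32768 = 24.35 kPa

Δσ_z ≈ 24.3 kPa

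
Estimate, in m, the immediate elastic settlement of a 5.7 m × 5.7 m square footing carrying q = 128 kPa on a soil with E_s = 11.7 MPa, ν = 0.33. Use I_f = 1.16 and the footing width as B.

Immediate (elastic) settlement: S_e = q·B·(1−ν²)/E_s · I_f.
E_s = 11.7 MPa = 11700 kPa.
S_e = 128 × 5.7 × (1 − 0.33²) / 11700 × 1.16
    = 128 × 5.7 × 0.8911 / 11700 × 1.16
    = 0.06446 m

S_e ≈ 0.0645 m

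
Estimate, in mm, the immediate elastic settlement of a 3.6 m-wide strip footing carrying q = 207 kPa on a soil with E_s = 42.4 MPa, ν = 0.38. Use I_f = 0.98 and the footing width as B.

Immediate (elastic) settlement: S_e = q·B·(1−ν²)/E_s · I_f.
E_s = 42.4 MPa = 42400 kPa.
S_e = 207 × 3.6 × (1 − 0.38²) / 42400 × 0.98
    = 207 × 3.6 × 0.8556 / 42400 × 0.98
    = 0.01474 m = 14.74 mm

S_e ≈ 14.7 mm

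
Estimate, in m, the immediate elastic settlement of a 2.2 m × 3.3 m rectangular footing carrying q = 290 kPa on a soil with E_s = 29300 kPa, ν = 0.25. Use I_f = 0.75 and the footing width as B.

S_e ≈ 0.0153 m

Immediate (elastic) settlement: S_e = q·B·(1−ν²)/E_s · I_f.
S_e = 290 × 2.2 × (1 − 0.25²) / 29300 × 0.75
    = 290 × 2.2 × 0.9375 / 29300 × 0.75
    = 0.01531 m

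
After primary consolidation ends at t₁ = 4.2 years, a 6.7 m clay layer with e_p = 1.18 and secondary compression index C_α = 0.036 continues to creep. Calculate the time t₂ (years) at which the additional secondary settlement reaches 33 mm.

S_s = C_α·H/(1+e_p)·log₁₀(t₂/t₁) ⇒ log₁₀(t₂/t₁) = S_s·(1+e_p)/(C_α·H).
log₁₀(t₂/t₁) = 0.033 × (1+1.18) / (0.036×6.7) = 0.2983
t₂ = t₁ × 10^0.2983 = 4.2 × 1.987 = 8.347 years

t₂ ≈ 8.35 years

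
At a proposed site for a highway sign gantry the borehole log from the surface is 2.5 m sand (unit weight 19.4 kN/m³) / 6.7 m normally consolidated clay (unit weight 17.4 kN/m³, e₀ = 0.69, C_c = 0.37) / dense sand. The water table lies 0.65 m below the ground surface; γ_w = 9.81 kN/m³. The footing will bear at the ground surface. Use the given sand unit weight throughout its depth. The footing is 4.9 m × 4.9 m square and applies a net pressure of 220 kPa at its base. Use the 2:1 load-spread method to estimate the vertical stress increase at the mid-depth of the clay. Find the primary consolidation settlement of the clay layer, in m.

S_c ≈ 0.381 m

Mid-depth of clay below the ground surface: z = 2.5 + 6.7/2 = 5.85 m.
Total vertical stress at mid-clay: σ_v = 19.4×2.5 + 17.4×3.35 = 106.79 kPa.
Pore pressure: u = 9.81×(5.85 − 0.65) = 51.012 kPa.
Initial effective stress: σ'_0 = σ_v − u = 106.79 − 51.012 = 55.778 kPa.
Stress increase at mid-clay by the 2:1 spreading method:
Δσ = qBL/((B+z)(L+z)) = 220×4.9×4.9/((4.9+5.85)(4.9+5.85)) = 45.709 kPa
Final effective stress: σ'_f = σ'_0 + Δσ = 55.778 + 45.709 = 101.49 kPa.
Normally consolidated clay, so the full stress increment lies on the virgin compression line:
S_c = C_c·H/(1+e₀)·log₁₀(σ'_f/σ'_0) = 0.37×6.7/(1+0.69)×log₁₀(101.49/55.778)
    = 1.4669 × 0.25996 = 0.3813 m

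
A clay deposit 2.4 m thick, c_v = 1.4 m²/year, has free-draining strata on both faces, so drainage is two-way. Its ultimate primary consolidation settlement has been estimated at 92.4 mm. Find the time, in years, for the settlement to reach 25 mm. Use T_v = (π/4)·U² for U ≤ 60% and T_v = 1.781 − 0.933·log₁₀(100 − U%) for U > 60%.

t ≈ 0.0591 years

Drainage path length: H_d = H/2 = 1.2 m (double drainage).
U = S(t)/S_ult = 25/92.4 = 0.2706.
U ≤ 60%: T_v = (π/4)·U² = (π/4)×0.27056² = 0.057494.
t = T_v·H_d²/c_v = 0.057494×1.2²/1.4 = 0.05914 years.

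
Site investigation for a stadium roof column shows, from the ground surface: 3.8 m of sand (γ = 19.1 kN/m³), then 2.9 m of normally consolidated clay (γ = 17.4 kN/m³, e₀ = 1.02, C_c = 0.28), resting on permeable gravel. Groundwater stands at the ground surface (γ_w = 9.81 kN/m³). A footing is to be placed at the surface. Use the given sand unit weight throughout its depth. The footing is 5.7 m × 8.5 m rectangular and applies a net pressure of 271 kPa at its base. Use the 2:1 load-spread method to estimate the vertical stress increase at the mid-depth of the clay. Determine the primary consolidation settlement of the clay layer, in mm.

S_c ≈ 185 mm

Mid-depth of clay below the ground surface: z = 3.8 + 2.9/2 = 5.25 m.
Total vertical stress at mid-clay: σ_v = 19.1×3.8 + 17.4×1.45 = 97.81 kPa.
Pore pressure: u = 9.81×(5.25 − 0) = 51.503 kPa.
Initial effective stress: σ'_0 = σ_v − u = 97.81 − 51.503 = 46.307 kPa.
Stress increase at mid-clay by the 2:1 spreading method:
Δσ = qBL/((B+z)(L+z)) = 271×5.7×8.5/((5.7+5.25)(8.5+5.25)) = 87.206 kPa
Final effective stress: σ'_f = σ'_0 + Δσ = 46.307 + 87.206 = 133.51 kPa.
Normally consolidated clay, so the full stress increment lies on the virgin compression line:
S_c = C_c·H/(1+e₀)·log₁₀(σ'_f/σ'_0) = 0.28×2.9/(1+1.02)×log₁₀(133.51/46.307)
    = 0.40198 × 0.45987 = 0.1849 m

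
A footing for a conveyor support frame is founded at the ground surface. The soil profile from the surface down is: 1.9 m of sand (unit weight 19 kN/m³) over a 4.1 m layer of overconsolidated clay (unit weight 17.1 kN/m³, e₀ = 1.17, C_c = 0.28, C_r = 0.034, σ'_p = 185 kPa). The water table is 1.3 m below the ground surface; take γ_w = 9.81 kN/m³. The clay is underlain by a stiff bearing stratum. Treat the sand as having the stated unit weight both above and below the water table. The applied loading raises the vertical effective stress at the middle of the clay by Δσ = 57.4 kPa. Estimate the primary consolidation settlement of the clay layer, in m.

S_c ≈ 0.0229 m

Mid-depth of clay below the ground surface: z = 1.9 + 4.1/2 = 3.95 m.
Total vertical stress at mid-clay: σ_v = 19×1.9 + 17.1×2.05 = 71.155 kPa.
Pore pressure: u = 9.81×(3.95 − 1.3) = 25.997 kPa.
Initial effective stress: σ'_0 = σ_v − u = 71.155 − 25.997 = 45.158 kPa.
Final effective stress: σ'_f = 45.158 + 57.4 = 102.56 kPa.
σ'_f = 102.56 ≤ σ'_p = 185 kPa, so the clay remains overconsolidated and only the recompression index applies:
S_c = C_r·H/(1+e₀)·log₁₀(σ'_f/σ'_0) = 0.034×4.1/2.17×log₁₀(102.56/45.158)
    = 0.06424 × 0.35624 = 0.02288 m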